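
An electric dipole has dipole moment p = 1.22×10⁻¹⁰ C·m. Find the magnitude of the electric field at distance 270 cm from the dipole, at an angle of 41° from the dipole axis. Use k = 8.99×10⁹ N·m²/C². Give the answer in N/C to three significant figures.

At angle θ the dipole field magnitude is E = (kp/r³)·√(1 + 3cos²θ).
kp/r³ = (8.99×10⁹)(1.22×10⁻¹⁰) / (2.70)³ = 0.05572 N/C.
√(1 + 3cos²41°) = √(1 + 3·0.5696) = √2.7088 ≈ 1.6458.
E ≈ 0.05572 × 1.646 = 0.09171 N/C.

E ≈ 0.0917 N/C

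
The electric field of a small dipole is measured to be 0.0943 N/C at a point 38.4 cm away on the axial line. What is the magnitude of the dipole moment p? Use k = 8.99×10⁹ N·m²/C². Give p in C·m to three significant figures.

On axis E = 2kp/r³, so p = Er³/(2k).
p = (0.0943)·(0.384)³ / (2·8.99×10⁹) = 2.970×10⁻¹³ C·m.

p ≈ 2.97×10⁻¹³ C·m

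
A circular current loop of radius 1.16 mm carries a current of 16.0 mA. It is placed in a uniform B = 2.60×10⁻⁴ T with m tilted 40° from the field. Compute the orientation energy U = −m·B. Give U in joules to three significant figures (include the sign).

U ≈ -1.35×10⁻¹¹ J

Magnetic moment m = IA = Iπa² = (0.0160)·π·(0.00116)² = 6.764×10⁻⁸ A·m².
U = −m·B = −mB cosθ.
U = −(6.764×10⁻⁸)(2.60×10⁻⁴)·cos40° = -1.347×10⁻¹¹ J.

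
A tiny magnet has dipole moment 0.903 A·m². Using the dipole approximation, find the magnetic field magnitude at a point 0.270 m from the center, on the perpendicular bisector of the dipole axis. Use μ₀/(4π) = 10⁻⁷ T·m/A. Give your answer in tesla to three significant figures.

In the equatorial plane B = (μ₀/4π)·m/r³ (half the axial value).
B = (10⁻⁷)·(0.903) / (0.270)³ = 4.588×10⁻⁶ T.

B ≈ 4.59×10⁻⁶ T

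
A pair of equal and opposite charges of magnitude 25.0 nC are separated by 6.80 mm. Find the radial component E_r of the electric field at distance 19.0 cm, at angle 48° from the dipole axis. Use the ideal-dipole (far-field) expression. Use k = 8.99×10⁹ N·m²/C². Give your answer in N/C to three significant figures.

Dipole moment p = qd = (2.50×10⁻⁸ C)(0.00680 m) = 1.70×10⁻¹⁰ C·m.
For a dipole, E_r = (2kp cosθ)/r³.
kp/r³ = (8.99×10⁹)(1.70×10⁻¹⁰)/(0.190)³ = 222.8 N/C.
E_r = 2·222.8·cos48° = 298.2 N/C.

E_r ≈ 298 N/C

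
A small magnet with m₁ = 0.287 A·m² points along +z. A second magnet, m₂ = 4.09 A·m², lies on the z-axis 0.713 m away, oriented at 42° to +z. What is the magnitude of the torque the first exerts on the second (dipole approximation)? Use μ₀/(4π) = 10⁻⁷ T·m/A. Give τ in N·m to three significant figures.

Dipole B is on the axis of dipole A, so B₁ there is axial: B₁ = (μ₀/4π)·2m₁/r³ along +z.
B₁ = 2(10⁻⁷)(0.287)/(0.713)³ = 1.584×10⁻⁷ T.
τ = m₂ B₁ sinθ.
τ = (4.09)(1.584×10⁻⁷)·sin42° = 4.334×10⁻⁷ N·m.

τ ≈ 4.33×10⁻⁷ N·m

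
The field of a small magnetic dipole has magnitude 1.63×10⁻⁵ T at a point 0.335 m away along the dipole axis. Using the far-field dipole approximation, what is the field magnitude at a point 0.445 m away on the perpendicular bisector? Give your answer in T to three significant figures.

B ≈ 3.48×10⁻⁶ T

Dipole fields scale as 1/r³ in the far field.
The axial field is twice the equatorial field at the same r, so the geometry factor is 1/2.
B₂ = B₁ · (1/2) · (r₁/r₂)³ = 1.63×10⁻⁵ · 0.5 · (0.335/0.445)³.
(r₁/r₂)³ = (0.7528)³ = 0.4266.
B₂ ≈ 3.477×10⁻⁶ T.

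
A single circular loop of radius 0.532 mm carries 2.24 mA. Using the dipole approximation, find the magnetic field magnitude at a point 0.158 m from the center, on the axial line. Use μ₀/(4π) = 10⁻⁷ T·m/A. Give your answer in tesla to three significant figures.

Magnetic moment m = IA = Iπa² = (0.00224)·π·(5.32×10⁻⁴)² = 1.992×10⁻⁹ A·m².
On axis B = (μ₀/4π)·2m/r³.
B = 2·(10⁻⁷)·(1.992×10⁻⁹) / (0.158)³ = 1.010×10⁻¹³ T.

B ≈ 1.01×10⁻¹³ T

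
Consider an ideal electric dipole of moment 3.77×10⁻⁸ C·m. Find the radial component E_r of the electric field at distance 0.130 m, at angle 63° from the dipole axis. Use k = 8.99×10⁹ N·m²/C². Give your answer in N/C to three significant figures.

For a dipole, E_r = (2kp cosθ)/r³.
kp/r³ = (8.99×10⁹)(3.77×10⁻⁸)/(0.130)³ = 1.543×10⁵ N/C.
E_r = 2·1.543×10⁵·cos63° = 1.401×10⁵ N/C.

E_r ≈ 1.40×10⁵ N/C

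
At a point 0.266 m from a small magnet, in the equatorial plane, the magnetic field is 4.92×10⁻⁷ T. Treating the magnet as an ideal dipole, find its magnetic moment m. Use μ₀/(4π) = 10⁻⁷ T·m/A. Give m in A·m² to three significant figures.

m ≈ 0.0926 A·m²

In the equatorial plane B = (μ₀/4π)·m/r³, so m = Br³·4π/(μ₀).
m = (4.92×10⁻⁷)·(0.266)³ / (10⁻⁷) = 0.09260 A·m².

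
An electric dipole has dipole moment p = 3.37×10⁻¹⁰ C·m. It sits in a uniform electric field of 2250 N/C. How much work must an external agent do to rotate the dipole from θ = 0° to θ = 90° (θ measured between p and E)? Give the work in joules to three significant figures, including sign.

W ≈ 7.58×10⁻⁷ J

W_ext = ΔU = U(θ₂) − U(θ₁) = −pE cosθ₂ − (−pE cosθ₁) = pE(cosθ₁ − cosθ₂).
W = (3.37×10⁻¹⁰)(2250)·(cos0° − cos90°) = (7.583×10⁻⁷)·(+1.0000) = 7.582×10⁻⁷ J.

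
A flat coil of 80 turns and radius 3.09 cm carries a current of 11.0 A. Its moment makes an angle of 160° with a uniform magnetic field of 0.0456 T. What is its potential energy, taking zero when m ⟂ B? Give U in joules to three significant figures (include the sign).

m = NIA = NIπa² = 80·(11.0)·π·(0.0309)² = 2.64 A·m².
U = −m·B = −mB cosθ.
U = −(2.64)(0.0456)·cos160° = 0.1131 J.

U ≈ 0.113 J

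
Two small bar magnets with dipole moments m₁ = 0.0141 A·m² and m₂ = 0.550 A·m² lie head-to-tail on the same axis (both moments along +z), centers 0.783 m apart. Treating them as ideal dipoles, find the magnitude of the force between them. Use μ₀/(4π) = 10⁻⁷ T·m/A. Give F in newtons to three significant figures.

F ≈ 1.24×10⁻⁸ N

On-axis B of dipole 1: B = (μ₀/4π)·2m₁/r³. Force on dipole 2: F = m₂·dB/dr.
dB/dr = −(μ₀/4π)·6m₁/r⁴, so |F| = (μ₀/4π)·6m₁m₂/r⁴.
F = 6(10⁻⁷)(0.0141)(0.550)/(0.783)⁴ = 1.238×10⁻⁸ N.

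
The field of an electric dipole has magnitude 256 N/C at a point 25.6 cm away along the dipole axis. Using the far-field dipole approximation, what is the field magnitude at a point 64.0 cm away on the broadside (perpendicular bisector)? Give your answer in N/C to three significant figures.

Dipole fields scale as 1/r³ in the far field.
The axial field is twice the equatorial field at the same r, so the geometry factor is 1/2.
E₂ = E₁ · (1/2) · (r₁/r₂)³ = 256 · 0.5 · (25.6/64.0)³.
(r₁/r₂)³ = (0.4)³ = 0.064.
E₂ ≈ 8.192 N/C.

E ≈ 8.19 N/C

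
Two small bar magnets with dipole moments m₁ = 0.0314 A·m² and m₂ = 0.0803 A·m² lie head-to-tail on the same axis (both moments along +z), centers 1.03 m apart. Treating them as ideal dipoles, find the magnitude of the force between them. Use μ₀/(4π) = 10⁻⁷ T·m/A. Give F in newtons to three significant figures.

On-axis B of dipole 1: B = (μ₀/4π)·2m₁/r³. Force on dipole 2: F = m₂·dB/dr.
dB/dr = −(μ₀/4π)·6m₁/r⁴, so |F| = (μ₀/4π)·6m₁m₂/r⁴.
F = 6(10⁻⁷)(0.0314)(0.0803)/(1.03)⁴ = 1.344×10⁻⁹ N.

F ≈ 1.34×10⁻⁹ N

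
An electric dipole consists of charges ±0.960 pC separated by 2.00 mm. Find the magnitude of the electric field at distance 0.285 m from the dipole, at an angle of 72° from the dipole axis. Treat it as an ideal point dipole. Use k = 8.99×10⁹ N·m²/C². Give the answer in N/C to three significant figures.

E ≈ 8.46×10⁻⁴ N/C

Dipole moment p = qd = (9.60×10⁻¹³ C)(0.00200 m) = 1.92×10⁻¹⁵ C·m.
At angle θ the dipole field magnitude is E = (kp/r³)·√(1 + 3cos²θ).
kp/r³ = (8.99×10⁹)(1.92×10⁻¹⁵) / (0.285)³ = 7.456×10⁻⁴ N/C.
√(1 + 3cos²72°) = √(1 + 3·0.0955) = √1.2865 ≈ 1.1342.
E ≈ 7.456×10⁻⁴ × 1.134 = 8.457×10⁻⁴ N/C.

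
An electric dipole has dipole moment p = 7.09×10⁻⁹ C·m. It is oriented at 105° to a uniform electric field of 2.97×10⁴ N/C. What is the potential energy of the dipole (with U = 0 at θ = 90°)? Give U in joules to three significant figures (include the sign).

U = −p·E = −pE cosθ.
U = −(7.09×10⁻⁹)(2.97×10⁴)·cos105° = 5.450×10⁻⁵ J.

U ≈ 5.45×10⁻⁵ J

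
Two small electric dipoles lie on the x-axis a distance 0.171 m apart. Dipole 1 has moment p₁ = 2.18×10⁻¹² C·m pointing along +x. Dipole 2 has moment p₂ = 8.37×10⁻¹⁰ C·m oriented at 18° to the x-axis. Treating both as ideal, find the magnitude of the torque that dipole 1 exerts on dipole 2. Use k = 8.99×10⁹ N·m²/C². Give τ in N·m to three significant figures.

The second dipole sits on the axis of the first, so the field there is axial: E₁ = 2kp₁/r³ along +x.
E₁ = 2(8.99×10⁹)(2.18×10⁻¹²)/(0.171)³ = 7.839 N/C.
Torque on the second dipole: τ = p₂ E₁ sinθ.
τ = (8.37×10⁻¹⁰)(7.839)·sin18° = 2.028×10⁻⁹ N·m.

τ ≈ 2.03×10⁻⁹ N·m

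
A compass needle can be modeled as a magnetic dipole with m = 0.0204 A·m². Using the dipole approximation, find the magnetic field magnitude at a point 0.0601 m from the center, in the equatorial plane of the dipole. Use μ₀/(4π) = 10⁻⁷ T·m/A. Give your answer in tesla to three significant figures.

B ≈ 9.40×10⁻⁶ T

In the equatorial plane B = (μ₀/4π)·m/r³ (half the axial value).
B = (10⁻⁷)·(0.0204) / (0.0601)³ = 9.397×10⁻⁶ T.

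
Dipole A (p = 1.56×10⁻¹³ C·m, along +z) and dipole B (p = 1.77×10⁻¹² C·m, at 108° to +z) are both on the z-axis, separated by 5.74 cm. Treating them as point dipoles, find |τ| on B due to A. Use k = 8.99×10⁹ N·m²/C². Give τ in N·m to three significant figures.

The second dipole sits on the axis of the first, so the field there is axial: E₁ = 2kp₁/r³ along +z.
E₁ = 2(8.99×10⁹)(1.56×10⁻¹³)/(0.0574)³ = 14.83 N/C.
Torque on the second dipole: τ = p₂ E₁ sinθ.
τ = (1.77×10⁻¹²)(14.83)·sin108° = 2.497×10⁻¹¹ N·m.

τ ≈ 2.50×10⁻¹¹ N·m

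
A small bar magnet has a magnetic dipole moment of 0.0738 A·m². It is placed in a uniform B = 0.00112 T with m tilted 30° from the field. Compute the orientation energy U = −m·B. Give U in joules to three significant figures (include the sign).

U = −m·B = −mB cosθ.
U = −(0.0738)(0.00112)·cos30° = -7.158×10⁻⁵ J.

U ≈ -7.16×10⁻⁵ J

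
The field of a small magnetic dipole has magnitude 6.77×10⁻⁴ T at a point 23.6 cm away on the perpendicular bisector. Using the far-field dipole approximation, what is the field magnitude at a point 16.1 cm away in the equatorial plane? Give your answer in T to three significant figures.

B ≈ 0.00213 T

Dipole fields scale as 1/r³ in the far field; the geometry is the same at both points.
B₂ = B₁ · (r₁/r₂)³ = 6.77×10⁻⁴ · (23.6/16.1)³.
(r₁/r₂)³ = (1.466)³ = 3.15.
B₂ ≈ 0.002132 T.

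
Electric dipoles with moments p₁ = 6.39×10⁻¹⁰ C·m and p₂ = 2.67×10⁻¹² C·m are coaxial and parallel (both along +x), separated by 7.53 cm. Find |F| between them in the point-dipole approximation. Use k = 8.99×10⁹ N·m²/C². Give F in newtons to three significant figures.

F ≈ 2.86×10⁻⁶ N

On-axis field of dipole 1 at distance r: E = 2kp₁/r³. Force on dipole 2 is F = p₂·dE/dr (gradient along axis).
dE/dr = −6kp₁/r⁴, so |F| = 6kp₁p₂/r⁴ (attractive for aligned moments).
F = 6(8.99×10⁹)(6.39×10⁻¹⁰)(2.67×10⁻¹²)/(0.0753)⁴ = 2.862×10⁻⁶ N.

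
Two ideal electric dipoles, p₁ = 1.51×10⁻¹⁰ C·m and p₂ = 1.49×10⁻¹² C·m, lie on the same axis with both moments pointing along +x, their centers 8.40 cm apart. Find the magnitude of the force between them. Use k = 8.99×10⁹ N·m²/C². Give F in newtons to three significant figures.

F ≈ 2.44×10⁻⁷ N

On-axis field of dipole 1 at distance r: E = 2kp₁/r³. Force on dipole 2 is F = p₂·dE/dr (gradient along axis).
dE/dr = −6kp₁/r⁴, so |F| = 6kp₁p₂/r⁴ (attractive for aligned moments).
F = 6(8.99×10⁹)(1.51×10⁻¹⁰)(1.49×10⁻¹²)/(0.0840)⁴ = 2.438×10⁻⁷ N.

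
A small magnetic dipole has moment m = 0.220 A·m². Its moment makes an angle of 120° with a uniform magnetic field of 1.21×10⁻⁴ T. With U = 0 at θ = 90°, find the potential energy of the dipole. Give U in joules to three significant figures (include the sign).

U ≈ 1.33×10⁻⁵ J

U = −m·B = −mB cosθ.
U = −(0.220)(1.21×10⁻⁴)·cos120° = 1.331×10⁻⁵ J.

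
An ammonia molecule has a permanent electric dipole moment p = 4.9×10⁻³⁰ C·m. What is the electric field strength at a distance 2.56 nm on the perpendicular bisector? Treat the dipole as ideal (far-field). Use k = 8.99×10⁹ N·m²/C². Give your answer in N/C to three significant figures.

In the equatorial plane E = kp/r³.
E = (8.99×10⁹)(4.90×10⁻³⁰) / (2.56×10⁻⁹)³ = 2.626×10⁶ N/C.

E ≈ 2.63×10⁶ N/C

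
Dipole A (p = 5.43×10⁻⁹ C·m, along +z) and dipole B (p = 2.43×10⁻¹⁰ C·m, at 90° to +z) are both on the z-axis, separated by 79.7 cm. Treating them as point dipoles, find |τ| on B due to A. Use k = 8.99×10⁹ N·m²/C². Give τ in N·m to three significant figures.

The second dipole sits on the axis of the first, so the field there is axial: E₁ = 2kp₁/r³ along +z.
E₁ = 2(8.99×10⁹)(5.43×10⁻⁹)/(0.797)³ = 192.8 N/C.
Torque on the second dipole: τ = p₂ E₁ sinθ.
τ = (2.43×10⁻¹⁰)(192.8)·sin90° = 4.686×10⁻⁸ N·m.

τ ≈ 4.69×10⁻⁸ N·m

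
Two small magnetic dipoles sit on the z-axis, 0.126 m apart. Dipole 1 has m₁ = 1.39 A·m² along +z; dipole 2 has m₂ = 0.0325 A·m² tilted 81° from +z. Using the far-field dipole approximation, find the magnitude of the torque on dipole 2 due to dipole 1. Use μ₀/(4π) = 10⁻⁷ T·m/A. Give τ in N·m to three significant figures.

Dipole B is on the axis of dipole A, so B₁ there is axial: B₁ = (μ₀/4π)·2m₁/r³ along +z.
B₁ = 2(10⁻⁷)(1.39)/(0.126)³ = 1.390×10⁻⁴ T.
τ = m₂ B₁ sinθ.
τ = (0.0325)(1.390×10⁻⁴)·sin81° = 4.461×10⁻⁶ N·m.

τ ≈ 4.46×10⁻⁶ N·m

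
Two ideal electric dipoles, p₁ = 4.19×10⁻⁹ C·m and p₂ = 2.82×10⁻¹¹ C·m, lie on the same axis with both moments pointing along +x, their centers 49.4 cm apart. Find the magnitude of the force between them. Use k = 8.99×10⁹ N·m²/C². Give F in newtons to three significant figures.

On-axis field of dipole 1 at distance r: E = 2kp₁/r³. Force on dipole 2 is F = p₂·dE/dr (gradient along axis).
dE/dr = −6kp₁/r⁴, so |F| = 6kp₁p₂/r⁴ (attractive for aligned moments).
F = 6(8.99×10⁹)(4.19×10⁻⁹)(2.82×10⁻¹¹)/(0.494)⁴ = 1.070×10⁻⁷ N.

F ≈ 1.07×10⁻⁷ N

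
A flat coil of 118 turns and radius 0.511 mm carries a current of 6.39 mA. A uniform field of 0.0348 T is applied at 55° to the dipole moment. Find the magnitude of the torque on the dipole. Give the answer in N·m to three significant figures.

τ ≈ 1.76×10⁻⁸ N·m

m = NIA = NIπa² = 118·(0.00639)·π·(5.11×10⁻⁴)² = 6.185×10⁻⁷ A·m².
Torque on a magnetic dipole: τ = mB sinθ.
τ = (6.185×10⁻⁷)(0.0348)·sin55° = 1.763×10⁻⁸ N·m.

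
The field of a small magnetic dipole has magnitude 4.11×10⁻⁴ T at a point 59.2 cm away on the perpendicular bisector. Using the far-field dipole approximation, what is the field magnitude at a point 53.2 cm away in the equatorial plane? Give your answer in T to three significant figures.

Dipole fields scale as 1/r³ in the far field; the geometry is the same at both points.
B₂ = B₁ · (r₁/r₂)³ = 4.11×10⁻⁴ · (59.2/53.2)³.
(r₁/r₂)³ = (1.113)³ = 1.378.
B₂ ≈ 5.663×10⁻⁴ T.

B ≈ 5.66×10⁻⁴ T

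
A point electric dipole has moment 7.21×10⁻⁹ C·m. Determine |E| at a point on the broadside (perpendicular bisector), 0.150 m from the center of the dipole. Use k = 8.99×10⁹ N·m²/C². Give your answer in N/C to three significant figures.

On the perpendicular bisector E = kp/r³ (half the axial value at the same distance).
E = (8.99×10⁹)(7.21×10⁻⁹) / (0.150)³ = 1.921×10⁴ N/C.

E ≈ 1.92×10⁴ N/C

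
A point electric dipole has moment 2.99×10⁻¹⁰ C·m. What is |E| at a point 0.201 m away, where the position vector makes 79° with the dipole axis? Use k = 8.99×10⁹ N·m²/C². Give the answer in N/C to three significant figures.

E ≈ 349 N/C

At angle θ the dipole field magnitude is E = (kp/r³)·√(1 + 3cos²θ).
kp/r³ = (8.99×10⁹)(2.99×10⁻¹⁰) / (0.201)³ = 331.0 N/C.
√(1 + 3cos²79°) = √(1 + 3·0.0364) = √1.1092 ≈ 1.0532.
E ≈ 331.0 × 1.053 = 348.6 N/C.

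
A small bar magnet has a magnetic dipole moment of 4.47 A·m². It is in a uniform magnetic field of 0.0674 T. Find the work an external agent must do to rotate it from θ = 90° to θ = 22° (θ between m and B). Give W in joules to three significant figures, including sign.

W ≈ -0.279 J

W_ext = ΔU = −mB cosθ₂ + mB cosθ₁ = mB(cosθ₁ − cosθ₂).
W = (4.47)(0.0674)·(cos90° − cos22°) = (0.3013)·(-0.9272) = -0.2793 J.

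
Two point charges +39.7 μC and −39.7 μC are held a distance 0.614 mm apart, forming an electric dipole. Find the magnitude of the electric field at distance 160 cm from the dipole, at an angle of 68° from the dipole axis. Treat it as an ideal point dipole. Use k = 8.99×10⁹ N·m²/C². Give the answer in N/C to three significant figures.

E ≈ 63.8 N/C

Dipole moment p = qd = (3.97×10⁻⁵ C)(6.14×10⁻⁴ m) = 2.438×10⁻⁸ C·m.
At angle θ the dipole field magnitude is E = (kp/r³)·√(1 + 3cos²θ).
kp/r³ = (8.99×10⁹)(2.438×10⁻⁸) / (1.60)³ = 53.51 N/C.
√(1 + 3cos²68°) = √(1 + 3·0.1403) = √1.4210 ≈ 1.1921.
E ≈ 53.51 × 1.192 = 63.79 N/C.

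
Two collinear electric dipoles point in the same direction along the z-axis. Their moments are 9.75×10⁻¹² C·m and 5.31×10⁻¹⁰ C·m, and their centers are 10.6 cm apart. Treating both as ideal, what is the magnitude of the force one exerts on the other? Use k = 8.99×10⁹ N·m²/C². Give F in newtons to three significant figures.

On-axis field of dipole 1 at distance r: E = 2kp₁/r³. Force on dipole 2 is F = p₂·dE/dr (gradient along axis).
dE/dr = −6kp₁/r⁴, so |F| = 6kp₁p₂/r⁴ (attractive for aligned moments).
F = 6(8.99×10⁹)(9.75×10⁻¹²)(5.31×10⁻¹⁰)/(0.106)⁴ = 2.212×10⁻⁶ N.

F ≈ 2.21×10⁻⁶ N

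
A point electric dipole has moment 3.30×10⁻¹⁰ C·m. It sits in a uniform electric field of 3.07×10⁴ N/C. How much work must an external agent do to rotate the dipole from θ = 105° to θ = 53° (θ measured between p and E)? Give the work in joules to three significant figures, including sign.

W_ext = ΔU = U(θ₂) − U(θ₁) = −pE cosθ₂ − (−pE cosθ₁) = pE(cosθ₁ − cosθ₂).
W = (3.30×10⁻¹⁰)(3.07×10⁴)·(cos105° − cos53°) = (1.013×10⁻⁵)·(-0.8606) = -8.719×10⁻⁶ J.

W ≈ -8.72×10⁻⁶ J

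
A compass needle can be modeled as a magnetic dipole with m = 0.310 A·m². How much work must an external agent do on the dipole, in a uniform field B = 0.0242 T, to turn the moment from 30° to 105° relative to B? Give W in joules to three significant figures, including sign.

W ≈ 0.00844 J

W_ext = ΔU = −mB cosθ₂ + mB cosθ₁ = mB(cosθ₁ − cosθ₂).
W = (0.310)(0.0242)·(cos30° − cos105°) = (0.007502)·(+1.1248) = 0.008439 J.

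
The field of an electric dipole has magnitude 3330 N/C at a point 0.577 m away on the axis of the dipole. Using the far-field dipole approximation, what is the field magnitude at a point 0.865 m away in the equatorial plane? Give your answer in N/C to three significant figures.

Dipole fields scale as 1/r³ in the far field.
The axial field is twice the equatorial field at the same r, so the geometry factor is 1/2.
E₂ = E₁ · (1/2) · (r₁/r₂)³ = 3330 · 0.5 · (0.577/0.865)³.
(r₁/r₂)³ = (0.6671)³ = 0.2968.
E₂ ≈ 494.2 N/C.

E ≈ 494 N/C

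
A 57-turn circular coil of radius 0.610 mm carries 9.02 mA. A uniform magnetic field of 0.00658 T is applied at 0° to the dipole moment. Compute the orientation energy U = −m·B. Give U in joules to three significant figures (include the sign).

m = NIA = NIπa² = 57·(0.00902)·π·(6.10×10⁻⁴)² = 6.01×10⁻⁷ A·m².
U = −m·B = −mB cosθ.
U = −(6.01×10⁻⁷)(0.00658)·cos0° = -3.955×10⁻⁹ J.

U ≈ -3.95×10⁻⁹ J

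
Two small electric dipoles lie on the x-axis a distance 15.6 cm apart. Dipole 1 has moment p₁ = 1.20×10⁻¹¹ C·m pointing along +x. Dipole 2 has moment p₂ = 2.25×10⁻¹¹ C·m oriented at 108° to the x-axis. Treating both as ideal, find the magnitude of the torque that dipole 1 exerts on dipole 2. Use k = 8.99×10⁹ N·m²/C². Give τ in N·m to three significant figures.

τ ≈ 1.22×10⁻⁹ N·m

The second dipole sits on the axis of the first, so the field there is axial: E₁ = 2kp₁/r³ along +x.
E₁ = 2(8.99×10⁹)(1.20×10⁻¹¹)/(0.156)³ = 56.83 N/C.
Torque on the second dipole: τ = p₂ E₁ sinθ.
τ = (2.25×10⁻¹¹)(56.83)·sin108° = 1.216×10⁻⁹ N·m.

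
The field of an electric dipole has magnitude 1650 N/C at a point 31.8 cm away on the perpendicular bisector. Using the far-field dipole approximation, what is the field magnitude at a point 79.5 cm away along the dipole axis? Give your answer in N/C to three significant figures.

E ≈ 211 N/C

Dipole fields scale as 1/r³ in the far field.
The axial field is twice the equatorial field at the same r, so the geometry factor is 2/1.
E₂ = E₁ · (2/1) · (r₁/r₂)³ = 1650 · 2 · (31.8/79.5)³.
(r₁/r₂)³ = (0.4)³ = 0.064.
E₂ ≈ 211.2 N/C.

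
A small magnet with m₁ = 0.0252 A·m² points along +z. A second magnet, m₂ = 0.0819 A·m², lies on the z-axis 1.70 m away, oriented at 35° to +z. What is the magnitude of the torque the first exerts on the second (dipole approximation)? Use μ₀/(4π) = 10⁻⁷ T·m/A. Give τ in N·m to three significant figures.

Dipole B is on the axis of dipole A, so B₁ there is axial: B₁ = (μ₀/4π)·2m₁/r³ along +z.
B₁ = 2(10⁻⁷)(0.0252)/(1.70)³ = 1.026×10⁻⁹ T.
τ = m₂ B₁ sinθ.
τ = (0.0819)(1.026×10⁻⁹)·sin35° = 4.819×10⁻¹¹ N·m.

τ ≈ 4.82×10⁻¹¹ N·m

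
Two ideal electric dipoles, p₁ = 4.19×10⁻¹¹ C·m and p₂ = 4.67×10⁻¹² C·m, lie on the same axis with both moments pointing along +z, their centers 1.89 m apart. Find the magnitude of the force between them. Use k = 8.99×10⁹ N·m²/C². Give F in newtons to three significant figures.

On-axis field of dipole 1 at distance r: E = 2kp₁/r³. Force on dipole 2 is F = p₂·dE/dr (gradient along axis).
dE/dr = −6kp₁/r⁴, so |F| = 6kp₁p₂/r⁴ (attractive for aligned moments).
F = 6(8.99×10⁹)(4.19×10⁻¹¹)(4.67×10⁻¹²)/(1.89)⁴ = 8.272×10⁻¹³ N.

F ≈ 8.27×10⁻¹³ N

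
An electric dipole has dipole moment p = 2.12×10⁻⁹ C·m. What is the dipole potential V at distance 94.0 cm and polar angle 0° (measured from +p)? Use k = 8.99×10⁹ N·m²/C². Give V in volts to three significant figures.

The dipole potential is V = kp cosθ / r².
V = (8.99×10⁹)(2.12×10⁻⁹)·cos0° / (0.940)² = 21.57 V.

V ≈ 21.6 V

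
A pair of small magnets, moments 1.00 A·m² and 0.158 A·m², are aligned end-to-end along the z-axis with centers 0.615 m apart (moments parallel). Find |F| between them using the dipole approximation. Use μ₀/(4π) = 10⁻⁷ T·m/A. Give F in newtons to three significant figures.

F ≈ 6.63×10⁻⁷ N

On-axis B of dipole 1: B = (μ₀/4π)·2m₁/r³. Force on dipole 2: F = m₂·dB/dr.
dB/dr = −(μ₀/4π)·6m₁/r⁴, so |F| = (μ₀/4π)·6m₁m₂/r⁴.
F = 6(10⁻⁷)(1.00)(0.158)/(0.615)⁴ = 6.627×10⁻⁷ N.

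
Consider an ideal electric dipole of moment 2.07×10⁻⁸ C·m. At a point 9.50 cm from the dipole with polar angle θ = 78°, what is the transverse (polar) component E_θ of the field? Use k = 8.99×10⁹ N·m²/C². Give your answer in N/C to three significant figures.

For a dipole, E_θ = (kp sinθ)/r³.
kp/r³ = (8.99×10⁹)(2.07×10⁻⁸)/(0.0950)³ = 2.170×10⁵ N/C.
E_θ = 2.170×10⁵·sin78° = 2.123×10⁵ N/C.

E_θ ≈ 2.12×10⁵ N/C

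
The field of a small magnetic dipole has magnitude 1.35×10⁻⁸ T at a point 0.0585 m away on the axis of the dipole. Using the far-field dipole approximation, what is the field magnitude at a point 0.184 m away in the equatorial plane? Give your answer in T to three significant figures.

B ≈ 2.17×10⁻¹⁰ T

Dipole fields scale as 1/r³ in the far field.
The axial field is twice the equatorial field at the same r, so the geometry factor is 1/2.
B₂ = B₁ · (1/2) · (r₁/r₂)³ = 1.35×10⁻⁸ · 0.5 · (0.0585/0.184)³.
(r₁/r₂)³ = (0.3179)³ = 0.03214.
B₂ ≈ 2.169×10⁻¹⁰ T.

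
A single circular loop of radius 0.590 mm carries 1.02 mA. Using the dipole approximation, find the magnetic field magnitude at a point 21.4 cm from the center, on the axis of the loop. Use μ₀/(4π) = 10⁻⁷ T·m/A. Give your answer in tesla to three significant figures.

Magnetic moment m = IA = Iπa² = (0.00102)·π·(5.90×10⁻⁴)² = 1.115×10⁻⁹ A·m².
On axis B = (μ₀/4π)·2m/r³.
B = 2·(10⁻⁷)·(1.115×10⁻⁹) / (0.214)³ = 2.275×10⁻¹⁴ T.

B ≈ 2.28×10⁻¹⁴ T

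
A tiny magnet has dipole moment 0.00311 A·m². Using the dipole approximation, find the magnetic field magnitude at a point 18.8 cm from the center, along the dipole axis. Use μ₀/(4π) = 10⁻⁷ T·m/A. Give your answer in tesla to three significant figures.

On axis B = (μ₀/4π)·2m/r³.
B = 2·(10⁻⁷)·(0.00311) / (0.188)³ = 9.361×10⁻⁸ T.

B ≈ 9.36×10⁻⁸ T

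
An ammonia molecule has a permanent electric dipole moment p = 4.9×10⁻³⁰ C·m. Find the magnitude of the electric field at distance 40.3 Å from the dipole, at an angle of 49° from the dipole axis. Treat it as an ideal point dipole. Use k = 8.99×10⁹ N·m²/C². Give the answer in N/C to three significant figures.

E ≈ 1.02×10⁶ N/C

At angle θ the dipole field magnitude is E = (kp/r³)·√(1 + 3cos²θ).
kp/r³ = (8.99×10⁹)(4.90×10⁻³⁰) / (4.03×10⁻⁹)³ = 6.730×10⁵ N/C.
√(1 + 3cos²49°) = √(1 + 3·0.4304) = √2.2912 ≈ 1.5137.
E ≈ 6.730×10⁵ × 1.514 = 1.019×10⁶ N/C.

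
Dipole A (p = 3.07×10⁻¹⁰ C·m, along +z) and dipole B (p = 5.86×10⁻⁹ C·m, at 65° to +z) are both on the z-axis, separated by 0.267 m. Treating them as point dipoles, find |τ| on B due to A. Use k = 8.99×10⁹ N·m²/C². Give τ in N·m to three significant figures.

τ ≈ 1.54×10⁻⁶ N·m

The second dipole sits on the axis of the first, so the field there is axial: E₁ = 2kp₁/r³ along +z.
E₁ = 2(8.99×10⁹)(3.07×10⁻¹⁰)/(0.267)³ = 290.0 N/C.
Torque on the second dipole: τ = p₂ E₁ sinθ.
τ = (5.86×10⁻⁹)(290.0)·sin65° = 1.540×10⁻⁶ N·m.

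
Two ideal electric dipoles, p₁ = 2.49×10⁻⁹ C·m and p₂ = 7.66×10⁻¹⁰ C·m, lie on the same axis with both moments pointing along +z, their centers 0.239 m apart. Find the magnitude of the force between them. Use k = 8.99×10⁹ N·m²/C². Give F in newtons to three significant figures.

On-axis field of dipole 1 at distance r: E = 2kp₁/r³. Force on dipole 2 is F = p₂·dE/dr (gradient along axis).
dE/dr = −6kp₁/r⁴, so |F| = 6kp₁p₂/r⁴ (attractive for aligned moments).
F = 6(8.99×10⁹)(2.49×10⁻⁹)(7.66×10⁻¹⁰)/(0.239)⁴ = 3.153×10⁻⁵ N.

F ≈ 3.15×10⁻⁵ N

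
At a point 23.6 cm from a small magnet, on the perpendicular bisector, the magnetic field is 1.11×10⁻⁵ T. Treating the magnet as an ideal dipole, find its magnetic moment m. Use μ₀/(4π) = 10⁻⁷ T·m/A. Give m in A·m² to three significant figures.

m ≈ 1.46 A·m²

In the equatorial plane B = (μ₀/4π)·m/r³, so m = Br³·4π/(μ₀).
m = (1.11×10⁻⁵)·(0.236)³ / (10⁻⁷) = 1.459 A·m².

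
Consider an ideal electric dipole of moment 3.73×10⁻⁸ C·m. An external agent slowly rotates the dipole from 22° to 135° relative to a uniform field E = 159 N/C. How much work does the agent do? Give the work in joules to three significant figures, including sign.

W ≈ 9.69×10⁻⁶ J

W_ext = ΔU = U(θ₂) − U(θ₁) = −pE cosθ₂ − (−pE cosθ₁) = pE(cosθ₁ − cosθ₂).
W = (3.73×10⁻⁸)(159)·(cos22° − cos135°) = (5.931×10⁻⁶)·(+1.6343) = 9.692×10⁻⁶ J.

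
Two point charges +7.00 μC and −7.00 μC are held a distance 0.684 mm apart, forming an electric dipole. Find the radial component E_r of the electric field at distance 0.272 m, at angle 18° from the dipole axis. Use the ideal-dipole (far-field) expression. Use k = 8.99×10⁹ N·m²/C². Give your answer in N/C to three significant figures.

Dipole moment p = qd = (7.00×10⁻⁶ C)(6.84×10⁻⁴ m) = 4.788×10⁻⁹ C·m.
For a dipole, E_r = (2kp cosθ)/r³.
kp/r³ = (8.99×10⁹)(4.788×10⁻⁹)/(0.272)³ = 2139 N/C.
E_r = 2·2139·cos18° = 4069 N/C.

E_r ≈ 4070 N/C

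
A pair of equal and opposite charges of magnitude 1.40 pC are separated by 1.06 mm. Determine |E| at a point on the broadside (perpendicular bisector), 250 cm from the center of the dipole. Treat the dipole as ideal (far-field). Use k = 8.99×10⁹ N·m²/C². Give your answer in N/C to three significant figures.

E ≈ 8.54×10⁻⁷ N/C

Dipole moment p = qd = (1.40×10⁻¹² C)(0.00106 m) = 1.484×10⁻¹⁵ C·m.
On the perpendicular bisector E = kp/r³ (half the axial value at the same distance).
E = (8.99×10⁹)(1.484×10⁻¹⁵) / (2.50)³ = 8.538×10⁻⁷ N/C.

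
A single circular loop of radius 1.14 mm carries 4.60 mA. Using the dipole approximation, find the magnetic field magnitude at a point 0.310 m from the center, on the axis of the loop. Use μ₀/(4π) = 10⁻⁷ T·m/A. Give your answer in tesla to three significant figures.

Magnetic moment m = IA = Iπa² = (0.00460)·π·(0.00114)² = 1.878×10⁻⁸ A·m².
On axis B = (μ₀/4π)·2m/r³.
B = 2·(10⁻⁷)·(1.878×10⁻⁸) / (0.310)³ = 1.261×10⁻¹³ T.

B ≈ 1.26×10⁻¹³ T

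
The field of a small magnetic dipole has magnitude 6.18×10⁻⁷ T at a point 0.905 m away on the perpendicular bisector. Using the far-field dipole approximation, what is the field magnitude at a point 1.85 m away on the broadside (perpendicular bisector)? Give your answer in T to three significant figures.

B ≈ 7.23×10⁻⁸ T

Dipole fields scale as 1/r³ in the far field; the geometry is the same at both points.
B₂ = B₁ · (r₁/r₂)³ = 6.18×10⁻⁷ · (0.905/1.85)³.
(r₁/r₂)³ = (0.4892)³ = 0.1171.
B₂ ≈ 7.235×10⁻⁸ T.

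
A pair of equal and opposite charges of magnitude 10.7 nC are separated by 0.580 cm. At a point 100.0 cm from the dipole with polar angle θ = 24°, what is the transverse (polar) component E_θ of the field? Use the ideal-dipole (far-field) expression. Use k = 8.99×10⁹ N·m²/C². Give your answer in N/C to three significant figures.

Dipole moment p = qd = (1.07×10⁻⁸ C)(0.00580 m) = 6.206×10⁻¹¹ C·m.
For a dipole, E_θ = (kp sinθ)/r³.
kp/r³ = (8.99×10⁹)(6.206×10⁻¹¹)/(1.00)³ = 0.5579 N/C.
E_θ = 0.5579·sin24° = 0.2269 N/C.

E_θ ≈ 0.227 N/C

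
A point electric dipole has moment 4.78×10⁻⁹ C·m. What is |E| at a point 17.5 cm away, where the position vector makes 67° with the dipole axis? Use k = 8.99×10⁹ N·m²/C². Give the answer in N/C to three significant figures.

E ≈ 9680 N/C

At angle θ the dipole field magnitude is E = (kp/r³)·√(1 + 3cos²θ).
kp/r³ = (8.99×10⁹)(4.78×10⁻⁹) / (0.175)³ = 8018 N/C.
√(1 + 3cos²67°) = √(1 + 3·0.1527) = √1.4580 ≈ 1.2075.
E ≈ 8018 × 1.207 = 9682 N/C.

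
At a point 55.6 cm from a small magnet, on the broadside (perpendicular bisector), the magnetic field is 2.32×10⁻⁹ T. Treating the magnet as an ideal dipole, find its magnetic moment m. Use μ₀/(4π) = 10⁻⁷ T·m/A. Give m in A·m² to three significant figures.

m ≈ 0.00399 A·m²

In the equatorial plane B = (μ₀/4π)·m/r³, so m = Br³·4π/(μ₀).
m = (2.32×10⁻⁹)·(0.556)³ / (10⁻⁷) = 0.003988 A·m².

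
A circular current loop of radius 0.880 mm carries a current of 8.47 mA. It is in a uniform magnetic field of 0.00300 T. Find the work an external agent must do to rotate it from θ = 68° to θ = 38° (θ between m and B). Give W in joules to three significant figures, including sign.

W ≈ -2.56×10⁻¹¹ J

Magnetic moment m = IA = Iπa² = (0.00847)·π·(8.80×10⁻⁴)² = 2.061×10⁻⁸ A·m².
W_ext = ΔU = −mB cosθ₂ + mB cosθ₁ = mB(cosθ₁ − cosθ₂).
W = (2.061×10⁻⁸)(0.00300)·(cos68° − cos38°) = (6.183×10⁻¹¹)·(-0.4134) = -2.556×10⁻¹¹ J.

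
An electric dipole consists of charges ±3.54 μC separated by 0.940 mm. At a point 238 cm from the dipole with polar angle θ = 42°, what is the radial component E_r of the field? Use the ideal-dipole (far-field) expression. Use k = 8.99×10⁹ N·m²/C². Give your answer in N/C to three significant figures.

Dipole moment p = qd = (3.54×10⁻⁶ C)(9.40×10⁻⁴ m) = 3.328×10⁻⁹ C·m.
For a dipole, E_r = (2kp cosθ)/r³.
kp/r³ = (8.99×10⁹)(3.328×10⁻⁹)/(2.38)³ = 2.219 N/C.
E_r = 2·2.219·cos42° = 3.298 N/C.

E_r ≈ 3.30 N/C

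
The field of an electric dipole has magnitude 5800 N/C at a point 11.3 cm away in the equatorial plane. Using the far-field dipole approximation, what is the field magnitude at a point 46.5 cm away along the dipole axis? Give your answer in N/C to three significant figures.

Dipole fields scale as 1/r³ in the far field.
The axial field is twice the equatorial field at the same r, so the geometry factor is 2/1.
E₂ = E₁ · (2/1) · (r₁/r₂)³ = 5800 · 2 · (11.3/46.5)³.
(r₁/r₂)³ = (0.243)³ = 0.01435.
E₂ ≈ 166.5 N/C.

E ≈ 166 N/C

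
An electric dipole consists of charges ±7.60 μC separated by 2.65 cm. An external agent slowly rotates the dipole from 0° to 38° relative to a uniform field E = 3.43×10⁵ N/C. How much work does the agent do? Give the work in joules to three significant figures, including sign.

Dipole moment p = qd = (7.60×10⁻⁶ C)(0.0265 m) = 2.014×10⁻⁷ C·m.
W_ext = ΔU = U(θ₂) − U(θ₁) = −pE cosθ₂ − (−pE cosθ₁) = pE(cosθ₁ − cosθ₂).
W = (2.014×10⁻⁷)(3.43×10⁵)·(cos0° − cos38°) = (0.06908)·(+0.2120) = 0.01464 J.

W ≈ 0.0146 J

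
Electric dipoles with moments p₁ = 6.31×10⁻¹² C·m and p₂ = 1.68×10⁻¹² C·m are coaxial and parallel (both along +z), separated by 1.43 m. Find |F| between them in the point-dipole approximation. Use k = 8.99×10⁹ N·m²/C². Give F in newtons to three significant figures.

On-axis field of dipole 1 at distance r: E = 2kp₁/r³. Force on dipole 2 is F = p₂·dE/dr (gradient along axis).
dE/dr = −6kp₁/r⁴, so |F| = 6kp₁p₂/r⁴ (attractive for aligned moments).
F = 6(8.99×10⁹)(6.31×10⁻¹²)(1.68×10⁻¹²)/(1.43)⁴ = 1.367×10⁻¹³ N.

F ≈ 1.37×10⁻¹³ N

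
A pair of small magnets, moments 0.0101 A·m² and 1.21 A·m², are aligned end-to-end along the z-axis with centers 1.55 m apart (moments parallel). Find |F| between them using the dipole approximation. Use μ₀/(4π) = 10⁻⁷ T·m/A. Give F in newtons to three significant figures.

On-axis B of dipole 1: B = (μ₀/4π)·2m₁/r³. Force on dipole 2: F = m₂·dB/dr.
dB/dr = −(μ₀/4π)·6m₁/r⁴, so |F| = (μ₀/4π)·6m₁m₂/r⁴.
F = 6(10⁻⁷)(0.0101)(1.21)/(1.55)⁴ = 1.270×10⁻⁹ N.

F ≈ 1.27×10⁻⁹ N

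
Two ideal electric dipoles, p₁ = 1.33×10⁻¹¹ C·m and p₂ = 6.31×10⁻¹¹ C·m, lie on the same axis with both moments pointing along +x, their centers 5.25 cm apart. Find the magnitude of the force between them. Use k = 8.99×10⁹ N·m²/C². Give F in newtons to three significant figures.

On-axis field of dipole 1 at distance r: E = 2kp₁/r³. Force on dipole 2 is F = p₂·dE/dr (gradient along axis).
dE/dr = −6kp₁/r⁴, so |F| = 6kp₁p₂/r⁴ (attractive for aligned moments).
F = 6(8.99×10⁹)(1.33×10⁻¹¹)(6.31×10⁻¹¹)/(0.0525)⁴ = 5.959×10⁻⁶ N.

F ≈ 5.96×10⁻⁶ N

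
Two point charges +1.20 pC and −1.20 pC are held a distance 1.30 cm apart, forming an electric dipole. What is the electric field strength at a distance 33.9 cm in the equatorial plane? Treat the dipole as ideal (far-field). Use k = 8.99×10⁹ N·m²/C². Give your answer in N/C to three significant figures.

Dipole moment p = qd = (1.20×10⁻¹² C)(0.0130 m) = 1.56×10⁻¹⁴ C·m.
In the equatorial plane E = kp/r³.
E = (8.99×10⁹)(1.56×10⁻¹⁴) / (0.339)³ = 0.003600 N/C.

E ≈ 0.00360 N/C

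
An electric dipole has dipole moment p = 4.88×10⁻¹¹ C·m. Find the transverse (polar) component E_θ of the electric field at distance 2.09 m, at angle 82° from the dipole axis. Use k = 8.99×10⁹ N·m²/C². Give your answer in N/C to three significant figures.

E_θ ≈ 0.0476 N/C

For a dipole, E_θ = (kp sinθ)/r³.
kp/r³ = (8.99×10⁹)(4.88×10⁻¹¹)/(2.09)³ = 0.04806 N/C.
E_θ = 0.04806·sin82° = 0.04759 N/C.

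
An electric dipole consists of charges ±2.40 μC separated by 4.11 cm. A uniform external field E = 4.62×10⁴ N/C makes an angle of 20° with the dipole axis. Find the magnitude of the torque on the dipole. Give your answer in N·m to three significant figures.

Dipole moment p = qd = (2.40×10⁻⁶ C)(0.0411 m) = 9.864×10⁻⁸ C·m.
Torque on an electric dipole: τ = pE sinθ.
τ = (9.864×10⁻⁸)(4.62×10⁴)·sin20° = 0.001559 N·m.

τ ≈ 0.00156 N·m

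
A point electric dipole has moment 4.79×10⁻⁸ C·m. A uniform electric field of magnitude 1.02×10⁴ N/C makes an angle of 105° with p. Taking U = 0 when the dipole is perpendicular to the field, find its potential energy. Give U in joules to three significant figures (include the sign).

U ≈ 1.26×10⁻⁴ J

U = −p·E = −pE cosθ.
U = −(4.79×10⁻⁸)(1.02×10⁴)·cos105° = 1.265×10⁻⁴ J.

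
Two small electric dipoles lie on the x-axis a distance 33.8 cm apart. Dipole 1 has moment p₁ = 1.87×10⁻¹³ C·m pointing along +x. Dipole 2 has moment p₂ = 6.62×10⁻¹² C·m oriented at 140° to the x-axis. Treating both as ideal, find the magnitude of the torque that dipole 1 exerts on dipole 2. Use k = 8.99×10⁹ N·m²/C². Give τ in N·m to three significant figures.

τ ≈ 3.71×10⁻¹³ N·m

The second dipole sits on the axis of the first, so the field there is axial: E₁ = 2kp₁/r³ along +x.
E₁ = 2(8.99×10⁹)(1.87×10⁻¹³)/(0.338)³ = 0.08707 N/C.
Torque on the second dipole: τ = p₂ E₁ sinθ.
τ = (6.62×10⁻¹²)(0.08707)·sin140° = 3.705×10⁻¹³ N·m.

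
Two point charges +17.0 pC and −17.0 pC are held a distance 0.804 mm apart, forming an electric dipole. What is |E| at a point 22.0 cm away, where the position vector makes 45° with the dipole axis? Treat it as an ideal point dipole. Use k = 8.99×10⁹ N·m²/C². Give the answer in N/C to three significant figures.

E ≈ 0.0182 N/C

Dipole moment p = qd = (1.70×10⁻¹¹ C)(8.04×10⁻⁴ m) = 1.367×10⁻¹⁴ C·m.
At angle θ the dipole field magnitude is E = (kp/r³)·√(1 + 3cos²θ).
kp/r³ = (8.99×10⁹)(1.367×10⁻¹⁴) / (0.220)³ = 0.01154 N/C.
√(1 + 3cos²45°) = √(1 + 3·0.5000) = √2.5000 ≈ 1.5811.
E ≈ 0.01154 × 1.581 = 0.01825 N/C.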